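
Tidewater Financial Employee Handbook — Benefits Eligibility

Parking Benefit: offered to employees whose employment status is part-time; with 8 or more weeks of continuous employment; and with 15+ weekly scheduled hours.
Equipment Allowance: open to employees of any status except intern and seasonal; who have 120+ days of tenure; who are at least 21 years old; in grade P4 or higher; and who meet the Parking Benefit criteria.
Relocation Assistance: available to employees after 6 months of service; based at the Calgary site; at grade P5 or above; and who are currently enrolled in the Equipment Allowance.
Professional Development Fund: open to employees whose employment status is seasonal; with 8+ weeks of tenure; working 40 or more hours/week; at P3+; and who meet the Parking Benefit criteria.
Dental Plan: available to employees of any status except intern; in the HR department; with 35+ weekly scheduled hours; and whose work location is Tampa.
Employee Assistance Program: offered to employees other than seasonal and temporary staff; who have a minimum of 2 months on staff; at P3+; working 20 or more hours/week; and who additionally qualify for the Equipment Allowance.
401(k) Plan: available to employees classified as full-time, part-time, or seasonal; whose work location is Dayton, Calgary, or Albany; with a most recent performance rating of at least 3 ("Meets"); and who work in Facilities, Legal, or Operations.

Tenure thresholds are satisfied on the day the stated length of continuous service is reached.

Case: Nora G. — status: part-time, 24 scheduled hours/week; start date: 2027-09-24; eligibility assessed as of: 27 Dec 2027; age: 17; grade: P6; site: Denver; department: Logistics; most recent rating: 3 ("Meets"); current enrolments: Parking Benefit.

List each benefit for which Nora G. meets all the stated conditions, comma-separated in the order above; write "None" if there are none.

Service from 2027-09-24 to 27 Dec 2027: 94 days.
Parking Benefit — status part-time ✓; service 94 days ≥ 8 weeks (≈56 days) ✓; 24 hrs/wk ≥ 15 ✓ → eligible.
Equipment Allowance — status part-time ✓ (not excluded); service 94 days < 120 days ✗ → not eligible.
Relocation Assistance — service 94 days < 6 months (≈180 days) ✗ → not eligible.
Professional Development Fund — status part-time ✗ (requires seasonal) → not eligible.
Dental Plan — status part-time ✓ (not excluded); dept Logistics ✗ → not eligible.
Employee Assistance Program — status part-time ✓ (not excluded); service 94 days ≥ 2 months (≈60 days) ✓; grade P6 ≥ P3 ✓; 24 hrs/wk ≥ 20 ✓; not eligible for Equipment Allowance ✗ → not eligible.
401(k) Plan — status part-time ✓; site Denver ✗ (not Dayton, Calgary, or Albany) → not eligible.

Parking Benefit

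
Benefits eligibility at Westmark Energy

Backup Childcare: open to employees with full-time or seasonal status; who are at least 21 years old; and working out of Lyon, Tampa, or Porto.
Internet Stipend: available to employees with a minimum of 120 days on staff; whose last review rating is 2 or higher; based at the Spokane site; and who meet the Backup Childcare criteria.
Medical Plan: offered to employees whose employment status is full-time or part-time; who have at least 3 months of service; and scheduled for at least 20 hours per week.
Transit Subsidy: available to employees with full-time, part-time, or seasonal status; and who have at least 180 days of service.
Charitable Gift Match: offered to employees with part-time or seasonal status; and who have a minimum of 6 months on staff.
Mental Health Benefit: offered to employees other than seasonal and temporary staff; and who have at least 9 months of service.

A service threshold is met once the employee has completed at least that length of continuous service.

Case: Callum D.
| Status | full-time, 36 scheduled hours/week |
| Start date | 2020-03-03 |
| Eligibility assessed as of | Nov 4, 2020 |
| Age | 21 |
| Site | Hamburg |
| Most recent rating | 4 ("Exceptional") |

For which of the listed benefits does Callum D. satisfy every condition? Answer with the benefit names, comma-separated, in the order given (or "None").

Service from 2020-03-03 to Nov 4, 2020: 246 days.
Backup Childcare — status full-time ✓; age 21 ≥ 21 ✓; site Hamburg ✗ (not Lyon, Tampa, or Porto) → not eligible.
Internet Stipend — service 246 days ≥ 120 days ✓; rating 4 ≥ 2 ✓; site Hamburg ✗ (not Spokane) → not eligible.
Medical Plan — status full-time ✓; service 246 days ≥ 3 months (≈90 days) ✓; 36 hrs/wk ≥ 20 ✓ → eligible.
Transit Subsidy — status full-time ✓; service 246 days ≥ 180 days ✓ → eligible.
Charitable Gift Match — status full-time ✗ (requires part-time or seasonal) → not eligible.
Mental Health Benefit — status full-time ✓ (not excluded); service 246 days < 9 months (≈270 days) ✗ → not eligible.

Medical Plan, Transit Subsidy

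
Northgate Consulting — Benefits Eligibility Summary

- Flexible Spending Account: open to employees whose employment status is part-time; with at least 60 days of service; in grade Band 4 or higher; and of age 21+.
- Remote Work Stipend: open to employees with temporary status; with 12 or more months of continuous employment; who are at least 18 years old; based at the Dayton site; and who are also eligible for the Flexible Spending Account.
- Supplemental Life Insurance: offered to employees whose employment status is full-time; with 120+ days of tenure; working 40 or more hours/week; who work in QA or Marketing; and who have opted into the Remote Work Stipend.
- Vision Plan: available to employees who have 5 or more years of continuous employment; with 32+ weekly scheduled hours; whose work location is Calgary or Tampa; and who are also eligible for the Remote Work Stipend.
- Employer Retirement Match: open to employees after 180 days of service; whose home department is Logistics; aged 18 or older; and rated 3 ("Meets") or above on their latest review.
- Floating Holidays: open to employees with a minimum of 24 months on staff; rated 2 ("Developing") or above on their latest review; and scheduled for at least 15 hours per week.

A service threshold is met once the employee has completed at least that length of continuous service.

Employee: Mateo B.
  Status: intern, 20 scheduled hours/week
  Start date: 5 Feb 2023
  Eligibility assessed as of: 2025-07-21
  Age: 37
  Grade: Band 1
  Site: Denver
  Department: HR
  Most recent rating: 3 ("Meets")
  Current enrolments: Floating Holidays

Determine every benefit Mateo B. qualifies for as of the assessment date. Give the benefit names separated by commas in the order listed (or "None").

Service from 5 Feb 2023 to 2025-07-21: 897 days.
Flexible Spending Account — status intern ✗ (requires part-time) → not eligible.
Remote Work Stipend — status intern ✗ (requires temporary) → not eligible.
Supplemental Life Insurance — status intern ✗ (requires full-time) → not eligible.
Vision Plan — service 897 days < 5 years (≈1825 days) ✗ → not eligible.
Employer Retirement Match — service 897 days ≥ 180 days ✓; dept HR ✗ → not eligible.
Floating Holidays — service 897 days ≥ 24 months (≈720 days) ✓; rating 3 ≥ 2 ✓; 20 hrs/wk ≥ 15 ✓ → eligible.

Floating Holidays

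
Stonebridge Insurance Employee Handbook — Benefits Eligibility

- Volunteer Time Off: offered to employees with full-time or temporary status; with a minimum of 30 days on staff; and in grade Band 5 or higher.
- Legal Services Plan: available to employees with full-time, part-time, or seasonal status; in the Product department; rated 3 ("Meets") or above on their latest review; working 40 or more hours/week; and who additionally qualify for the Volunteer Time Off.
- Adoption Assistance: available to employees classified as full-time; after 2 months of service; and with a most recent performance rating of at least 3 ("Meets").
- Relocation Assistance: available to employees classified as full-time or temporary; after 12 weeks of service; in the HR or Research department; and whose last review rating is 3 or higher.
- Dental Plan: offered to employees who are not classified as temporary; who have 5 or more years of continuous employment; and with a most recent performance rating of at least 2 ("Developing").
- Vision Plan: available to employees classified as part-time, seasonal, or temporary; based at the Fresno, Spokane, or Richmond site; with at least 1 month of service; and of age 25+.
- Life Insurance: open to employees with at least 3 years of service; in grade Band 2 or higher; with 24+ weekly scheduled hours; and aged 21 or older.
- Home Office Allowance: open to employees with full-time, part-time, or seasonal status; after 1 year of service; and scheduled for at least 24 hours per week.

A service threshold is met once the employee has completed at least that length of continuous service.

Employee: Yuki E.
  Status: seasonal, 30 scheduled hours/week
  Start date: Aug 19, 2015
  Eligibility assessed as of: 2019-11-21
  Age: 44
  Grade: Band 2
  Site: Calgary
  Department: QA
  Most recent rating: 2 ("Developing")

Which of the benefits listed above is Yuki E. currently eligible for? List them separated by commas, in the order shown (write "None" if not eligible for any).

Life Insurance, Home Office Allowance

Service from Aug 19, 2015 to 2019-11-21: 1555 days.
Volunteer Time Off — status seasonal ✗ (requires full-time or temporary) → not eligible.
Legal Services Plan — status seasonal ✓; dept QA ✗ → not eligible.
Adoption Assistance — status seasonal ✗ (requires full-time) → not eligible.
Relocation Assistance — status seasonal ✗ (requires full-time or temporary) → not eligible.
Dental Plan — status seasonal ✓ (not excluded); service 1555 days < 5 years (≈1825 days) ✗ → not eligible.
Vision Plan — status seasonal ✓; site Calgary ✗ (not Fresno, Spokane, or Richmond) → not eligible.
Life Insurance — service 1555 days ≥ 3 years (≈1095 days) ✓; grade Band 2 ≥ Band 2 ✓; 30 hrs/wk ≥ 24 ✓; age 44 ≥ 21 ✓ → eligible.
Home Office Allowance — status seasonal ✓; service 1555 days ≥ 1 year (≈365 days) ✓; 30 hrs/wk ≥ 24 ✓ → eligible.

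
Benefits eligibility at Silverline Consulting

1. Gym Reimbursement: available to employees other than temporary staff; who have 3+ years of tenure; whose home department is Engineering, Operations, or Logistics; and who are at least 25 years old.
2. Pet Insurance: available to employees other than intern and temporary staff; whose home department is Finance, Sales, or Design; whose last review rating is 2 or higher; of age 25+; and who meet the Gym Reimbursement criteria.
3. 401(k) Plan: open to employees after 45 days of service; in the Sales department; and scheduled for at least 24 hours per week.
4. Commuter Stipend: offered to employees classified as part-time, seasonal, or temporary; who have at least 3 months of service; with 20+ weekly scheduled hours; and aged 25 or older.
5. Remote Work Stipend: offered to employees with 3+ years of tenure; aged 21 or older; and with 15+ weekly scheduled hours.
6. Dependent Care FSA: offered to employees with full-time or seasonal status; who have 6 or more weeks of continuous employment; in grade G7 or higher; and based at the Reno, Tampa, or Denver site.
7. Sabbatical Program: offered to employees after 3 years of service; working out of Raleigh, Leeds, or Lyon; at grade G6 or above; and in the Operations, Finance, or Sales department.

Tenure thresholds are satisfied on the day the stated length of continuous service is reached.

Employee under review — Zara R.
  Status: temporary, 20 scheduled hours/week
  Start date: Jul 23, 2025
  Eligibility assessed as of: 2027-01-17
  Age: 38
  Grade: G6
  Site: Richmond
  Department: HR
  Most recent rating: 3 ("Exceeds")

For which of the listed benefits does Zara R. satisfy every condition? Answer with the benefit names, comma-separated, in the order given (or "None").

Commuter Stipend

Service from Jul 23, 2025 to 2027-01-17: 543 days.
Gym Reimbursement — status temporary ✗ (excluded) → not eligible.
Pet Insurance — status temporary ✗ (excluded) → not eligible.
401(k) Plan — service 543 days ≥ 45 days ✓; dept HR ✗ → not eligible.
Commuter Stipend — status temporary ✓; service 543 days ≥ 3 months (≈90 days) ✓; 20 hrs/wk ≥ 20 ✓; age 38 ≥ 25 ✓ → eligible.
Remote Work Stipend — service 543 days < 3 years (≈1095 days) ✗ → not eligible.
Dependent Care FSA — status temporary ✗ (requires full-time or seasonal) → not eligible.
Sabbatical Program — service 543 days < 3 years (≈1095 days) ✗ → not eligible.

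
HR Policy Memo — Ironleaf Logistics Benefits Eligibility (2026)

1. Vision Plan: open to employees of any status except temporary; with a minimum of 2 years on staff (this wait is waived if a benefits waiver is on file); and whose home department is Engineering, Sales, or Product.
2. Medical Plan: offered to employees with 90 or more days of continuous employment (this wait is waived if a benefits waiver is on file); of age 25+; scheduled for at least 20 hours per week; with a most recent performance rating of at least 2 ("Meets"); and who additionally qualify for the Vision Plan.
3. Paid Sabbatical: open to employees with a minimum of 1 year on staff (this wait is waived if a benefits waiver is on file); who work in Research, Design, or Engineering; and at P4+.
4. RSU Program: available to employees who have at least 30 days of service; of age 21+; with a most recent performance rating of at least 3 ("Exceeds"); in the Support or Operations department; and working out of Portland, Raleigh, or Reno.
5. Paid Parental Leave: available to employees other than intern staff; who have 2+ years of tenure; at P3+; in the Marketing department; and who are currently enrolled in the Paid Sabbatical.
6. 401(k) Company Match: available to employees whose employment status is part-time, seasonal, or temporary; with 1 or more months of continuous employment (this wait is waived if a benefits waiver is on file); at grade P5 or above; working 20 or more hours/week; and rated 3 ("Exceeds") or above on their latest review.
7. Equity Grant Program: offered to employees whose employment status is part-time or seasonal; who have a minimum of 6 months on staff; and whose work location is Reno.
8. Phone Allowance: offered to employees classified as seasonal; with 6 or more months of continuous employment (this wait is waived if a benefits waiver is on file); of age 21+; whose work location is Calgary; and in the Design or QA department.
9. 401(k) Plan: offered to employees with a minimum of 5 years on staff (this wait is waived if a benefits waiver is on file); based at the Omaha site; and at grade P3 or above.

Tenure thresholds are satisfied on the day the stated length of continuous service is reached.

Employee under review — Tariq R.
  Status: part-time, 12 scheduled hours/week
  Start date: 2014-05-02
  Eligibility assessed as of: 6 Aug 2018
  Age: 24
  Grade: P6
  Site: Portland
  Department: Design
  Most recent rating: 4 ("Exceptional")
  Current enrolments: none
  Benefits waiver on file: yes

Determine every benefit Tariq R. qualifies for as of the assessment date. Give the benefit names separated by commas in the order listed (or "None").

Paid Sabbatical

Service from 2014-05-02 to 6 Aug 2018: 1557 days.
Vision Plan — status part-time ✓ (not excluded); benefits waiver on file ✓; dept Design ✗ → not eligible.
Medical Plan — benefits waiver on file ✓; age 24 < 25 ✗ → not eligible.
Paid Sabbatical — benefits waiver on file ✓; dept Design ✓; grade P6 ≥ P4 ✓ → eligible.
RSU Program — service 1557 days ≥ 30 days ✓; age 24 ≥ 21 ✓; rating 4 ≥ 3 ✓; dept Design ✗ → not eligible.
Paid Parental Leave — status part-time ✓ (not excluded); service 1557 days ≥ 2 years (≈730 days) ✓; grade P6 ≥ P3 ✓; dept Design ✗ → not eligible.
401(k) Company Match — status part-time ✓; benefits waiver on file ✓; grade P6 ≥ P5 ✓; 12 hrs/wk < 20 ✗ → not eligible.
Equity Grant Program — status part-time ✓; service 1557 days ≥ 6 months (≈180 days) ✓; site Portland ✗ (not Reno) → not eligible.
Phone Allowance — status part-time ✗ (requires seasonal) → not eligible.
401(k) Plan — benefits waiver on file ✓; site Portland ✗ (not Omaha) → not eligible.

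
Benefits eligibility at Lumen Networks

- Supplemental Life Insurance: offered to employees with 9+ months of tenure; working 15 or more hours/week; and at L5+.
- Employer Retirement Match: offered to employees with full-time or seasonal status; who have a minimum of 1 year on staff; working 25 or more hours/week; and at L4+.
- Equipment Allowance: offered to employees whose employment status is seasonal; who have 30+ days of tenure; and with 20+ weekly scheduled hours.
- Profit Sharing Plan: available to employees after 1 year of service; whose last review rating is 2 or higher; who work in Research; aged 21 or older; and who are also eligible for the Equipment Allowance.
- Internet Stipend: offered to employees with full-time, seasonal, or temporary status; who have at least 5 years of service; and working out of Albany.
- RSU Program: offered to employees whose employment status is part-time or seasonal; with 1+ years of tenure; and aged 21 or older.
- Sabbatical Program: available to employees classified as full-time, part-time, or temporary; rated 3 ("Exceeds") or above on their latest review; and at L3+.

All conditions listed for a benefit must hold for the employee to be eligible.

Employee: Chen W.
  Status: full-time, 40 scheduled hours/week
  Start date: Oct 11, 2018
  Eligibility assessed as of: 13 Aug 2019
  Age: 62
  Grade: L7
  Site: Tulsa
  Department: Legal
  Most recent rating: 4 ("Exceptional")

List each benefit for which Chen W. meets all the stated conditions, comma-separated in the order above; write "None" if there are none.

Supplemental Life Insurance, Sabbatical Program

Service from Oct 11, 2018 to 13 Aug 2019: 306 days.
Supplemental Life Insurance — service 306 days ≥ 9 months (≈270 days) ✓; 40 hrs/wk ≥ 15 ✓; grade L7 ≥ L5 ✓ → eligible.
Employer Retirement Match — status full-time ✓; service 306 days < 1 year (≈365 days) ✗ → not eligible.
Equipment Allowance — status full-time ✗ (requires seasonal) → not eligible.
Profit Sharing Plan — service 306 days < 1 year (≈365 days) ✗ → not eligible.
Internet Stipend — status full-time ✓; service 306 days < 5 years (≈1825 days) ✗ → not eligible.
RSU Program — status full-time ✗ (requires part-time or seasonal) → not eligible.
Sabbatical Program — status full-time ✓; rating 4 ≥ 3 ✓; grade L7 ≥ L3 ✓ → eligible.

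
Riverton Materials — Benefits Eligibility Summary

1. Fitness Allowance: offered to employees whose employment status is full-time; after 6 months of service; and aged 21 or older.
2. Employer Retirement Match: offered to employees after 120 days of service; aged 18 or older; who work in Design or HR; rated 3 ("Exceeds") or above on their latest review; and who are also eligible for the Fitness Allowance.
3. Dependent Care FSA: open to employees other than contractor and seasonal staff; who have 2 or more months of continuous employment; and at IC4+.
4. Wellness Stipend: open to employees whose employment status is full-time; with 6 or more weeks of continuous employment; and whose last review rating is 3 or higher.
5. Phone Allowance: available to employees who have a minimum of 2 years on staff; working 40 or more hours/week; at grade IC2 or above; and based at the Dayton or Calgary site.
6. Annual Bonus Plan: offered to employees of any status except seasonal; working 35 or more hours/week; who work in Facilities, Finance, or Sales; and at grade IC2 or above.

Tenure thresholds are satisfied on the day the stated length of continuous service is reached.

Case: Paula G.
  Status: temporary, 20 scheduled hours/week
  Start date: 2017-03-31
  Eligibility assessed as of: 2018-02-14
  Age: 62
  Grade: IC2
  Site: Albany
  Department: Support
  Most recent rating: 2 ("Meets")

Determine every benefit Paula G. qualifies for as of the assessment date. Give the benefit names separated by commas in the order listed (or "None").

Service from 2017-03-31 to 2018-02-14: 320 days.
Fitness Allowance — status temporary ✗ (requires full-time) → not eligible.
Employer Retirement Match — service 320 days ≥ 120 days ✓; age 62 ≥ 18 ✓; dept Support ✗ → not eligible.
Dependent Care FSA — status temporary ✓ (not excluded); service 320 days ≥ 2 months (≈60 days) ✓; grade IC2 < IC4 ✗ → not eligible.
Wellness Stipend — status temporary ✗ (requires full-time) → not eligible.
Phone Allowance — service 320 days < 2 years (≈730 days) ✗ → not eligible.
Annual Bonus Plan — status temporary ✓ (not excluded); 20 hrs/wk < 35 ✗ → not eligible.

None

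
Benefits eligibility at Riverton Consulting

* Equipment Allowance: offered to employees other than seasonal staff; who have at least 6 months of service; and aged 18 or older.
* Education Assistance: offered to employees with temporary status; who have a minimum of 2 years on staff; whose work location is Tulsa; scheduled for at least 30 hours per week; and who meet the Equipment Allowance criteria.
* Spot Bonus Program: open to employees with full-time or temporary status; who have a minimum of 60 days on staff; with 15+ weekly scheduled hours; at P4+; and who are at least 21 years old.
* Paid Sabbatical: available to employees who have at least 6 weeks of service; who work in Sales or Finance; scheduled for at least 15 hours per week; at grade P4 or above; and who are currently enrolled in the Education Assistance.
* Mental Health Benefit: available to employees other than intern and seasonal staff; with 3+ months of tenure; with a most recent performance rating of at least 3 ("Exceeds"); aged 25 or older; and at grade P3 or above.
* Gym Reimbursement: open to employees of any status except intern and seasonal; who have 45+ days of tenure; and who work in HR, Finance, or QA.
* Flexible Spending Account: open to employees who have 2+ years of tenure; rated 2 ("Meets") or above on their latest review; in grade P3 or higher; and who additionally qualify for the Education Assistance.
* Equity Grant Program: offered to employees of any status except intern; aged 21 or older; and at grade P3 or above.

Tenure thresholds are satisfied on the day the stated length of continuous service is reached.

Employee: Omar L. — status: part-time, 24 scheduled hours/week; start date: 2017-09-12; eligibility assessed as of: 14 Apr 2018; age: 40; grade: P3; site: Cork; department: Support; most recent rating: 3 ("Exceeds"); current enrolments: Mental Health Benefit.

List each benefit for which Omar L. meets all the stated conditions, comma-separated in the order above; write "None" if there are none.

Service from 2017-09-12 to 14 Apr 2018: 214 days.
Equipment Allowance — status part-time ✓ (not excluded); service 214 days ≥ 6 months (≈180 days) ✓; age 40 ≥ 18 ✓ → eligible.
Education Assistance — status part-time ✗ (requires temporary) → not eligible.
Spot Bonus Program — status part-time ✗ (requires full-time or temporary) → not eligible.
Paid Sabbatical — service 214 days ≥ 6 weeks (≈42 days) ✓; dept Support ✗ → not eligible.
Mental Health Benefit — status part-time ✓ (not excluded); service 214 days ≥ 3 months (≈90 days) ✓; rating 3 ≥ 3 ✓; age 40 ≥ 25 ✓; grade P3 ≥ P3 ✓ → eligible.
Gym Reimbursement — status part-time ✓ (not excluded); service 214 days ≥ 45 days ✓; dept Support ✗ → not eligible.
Flexible Spending Account — service 214 days < 2 years (≈730 days) ✗ → not eligible.
Equity Grant Program — status part-time ✓ (not excluded); age 40 ≥ 21 ✓; grade P3 ≥ P3 ✓ → eligible.

Equipment Allowance, Mental Health Benefit, Equity Grant Program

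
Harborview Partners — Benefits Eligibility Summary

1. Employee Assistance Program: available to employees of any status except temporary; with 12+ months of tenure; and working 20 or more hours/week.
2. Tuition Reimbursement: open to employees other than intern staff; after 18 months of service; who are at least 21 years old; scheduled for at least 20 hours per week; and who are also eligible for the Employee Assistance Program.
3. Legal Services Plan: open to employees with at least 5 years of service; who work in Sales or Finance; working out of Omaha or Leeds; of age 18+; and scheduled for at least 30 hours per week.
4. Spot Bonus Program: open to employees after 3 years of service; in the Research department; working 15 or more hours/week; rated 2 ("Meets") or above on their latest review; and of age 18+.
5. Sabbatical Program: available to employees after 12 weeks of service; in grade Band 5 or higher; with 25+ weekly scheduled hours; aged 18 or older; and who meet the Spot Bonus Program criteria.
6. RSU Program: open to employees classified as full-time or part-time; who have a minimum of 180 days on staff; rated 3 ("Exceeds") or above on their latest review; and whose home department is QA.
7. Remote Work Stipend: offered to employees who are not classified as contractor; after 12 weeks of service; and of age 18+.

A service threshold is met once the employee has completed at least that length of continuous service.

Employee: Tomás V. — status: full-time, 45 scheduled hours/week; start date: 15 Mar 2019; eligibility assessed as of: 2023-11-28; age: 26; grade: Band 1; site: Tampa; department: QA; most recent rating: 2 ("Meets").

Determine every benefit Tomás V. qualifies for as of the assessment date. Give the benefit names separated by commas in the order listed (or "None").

Employee Assistance Program, Tuition Reimbursement, Remote Work Stipend

Service from 15 Mar 2019 to 2023-11-28: 1719 days.
Employee Assistance Program — status full-time ✓ (not excluded); service 1719 days ≥ 12 months (≈360 days) ✓; 45 hrs/wk ≥ 20 ✓ → eligible.
Tuition Reimbursement — status full-time ✓ (not excluded); service 1719 days ≥ 18 months (≈540 days) ✓; age 26 ≥ 21 ✓; 45 hrs/wk ≥ 20 ✓; eligible for Employee Assistance Program ✓ → eligible.
Legal Services Plan — service 1719 days < 5 years (≈1825 days) ✗ → not eligible.
Spot Bonus Program — service 1719 days ≥ 3 years (≈1095 days) ✓; dept QA ✗ → not eligible.
Sabbatical Program — service 1719 days ≥ 12 weeks (≈84 days) ✓; grade Band 1 < Band 5 ✗ → not eligible.
RSU Program — status full-time ✓; service 1719 days ≥ 180 days ✓; rating 2 < 3 ✗ → not eligible.
Remote Work Stipend — status full-time ✓ (not excluded); service 1719 days ≥ 12 weeks (≈84 days) ✓; age 26 ≥ 18 ✓ → eligible.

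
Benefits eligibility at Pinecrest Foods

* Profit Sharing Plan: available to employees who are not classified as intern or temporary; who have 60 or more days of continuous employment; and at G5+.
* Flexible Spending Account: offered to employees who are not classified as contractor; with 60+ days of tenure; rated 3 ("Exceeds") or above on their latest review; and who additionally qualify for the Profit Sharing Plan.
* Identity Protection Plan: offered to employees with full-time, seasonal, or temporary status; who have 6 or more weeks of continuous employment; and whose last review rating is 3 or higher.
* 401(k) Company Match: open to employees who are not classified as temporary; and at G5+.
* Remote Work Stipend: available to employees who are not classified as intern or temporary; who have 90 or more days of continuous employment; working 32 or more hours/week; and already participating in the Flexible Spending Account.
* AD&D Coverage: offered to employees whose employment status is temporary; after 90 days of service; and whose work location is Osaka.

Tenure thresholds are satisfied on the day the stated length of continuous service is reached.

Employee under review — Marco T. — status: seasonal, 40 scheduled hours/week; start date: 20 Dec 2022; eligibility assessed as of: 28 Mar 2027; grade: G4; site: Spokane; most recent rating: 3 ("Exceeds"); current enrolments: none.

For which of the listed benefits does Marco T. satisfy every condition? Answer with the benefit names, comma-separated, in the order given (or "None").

Service from 20 Dec 2022 to 28 Mar 2027: 1559 days.
Profit Sharing Plan — status seasonal ✓ (not excluded); service 1559 days ≥ 60 days ✓; grade G4 < G5 ✗ → not eligible.
Flexible Spending Account — status seasonal ✓ (not excluded); service 1559 days ≥ 60 days ✓; rating 3 ≥ 3 ✓; not eligible for Profit Sharing Plan ✗ → not eligible.
Identity Protection Plan — status seasonal ✓; service 1559 days ≥ 6 weeks (≈42 days) ✓; rating 3 ≥ 3 ✓ → eligible.
401(k) Company Match — status seasonal ✓ (not excluded); grade G4 < G5 ✗ → not eligible.
Remote Work Stipend — status seasonal ✓ (not excluded); service 1559 days ≥ 90 days ✓; 40 hrs/wk ≥ 32 ✓; not enrolled in Flexible Spending Account ✗ → not eligible.
AD&D Coverage — status seasonal ✗ (requires temporary) → not eligible.

Identity Protection Plan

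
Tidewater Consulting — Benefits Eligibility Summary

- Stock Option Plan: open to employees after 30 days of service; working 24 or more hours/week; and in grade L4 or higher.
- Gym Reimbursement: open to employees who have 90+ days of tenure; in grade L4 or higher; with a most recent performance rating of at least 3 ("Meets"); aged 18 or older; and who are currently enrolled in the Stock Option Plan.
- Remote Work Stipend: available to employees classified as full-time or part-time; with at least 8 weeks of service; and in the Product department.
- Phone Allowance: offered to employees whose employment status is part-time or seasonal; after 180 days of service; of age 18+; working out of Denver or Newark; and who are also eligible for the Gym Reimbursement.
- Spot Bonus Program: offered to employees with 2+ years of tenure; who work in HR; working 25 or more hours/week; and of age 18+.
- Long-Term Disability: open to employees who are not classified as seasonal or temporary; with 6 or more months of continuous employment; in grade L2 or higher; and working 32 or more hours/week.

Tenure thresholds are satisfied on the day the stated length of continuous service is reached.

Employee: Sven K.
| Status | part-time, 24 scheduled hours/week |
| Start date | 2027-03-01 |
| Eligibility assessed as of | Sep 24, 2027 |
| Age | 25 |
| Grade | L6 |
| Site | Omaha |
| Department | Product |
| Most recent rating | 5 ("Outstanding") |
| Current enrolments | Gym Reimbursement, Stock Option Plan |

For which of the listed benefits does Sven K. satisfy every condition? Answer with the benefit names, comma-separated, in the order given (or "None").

Stock Option Plan, Gym Reimbursement, Remote Work Stipend

Service from 2027-03-01 to Sep 24, 2027: 207 days.
Stock Option Plan — service 207 days ≥ 30 days ✓; 24 hrs/wk ≥ 24 ✓; grade L6 ≥ L4 ✓ → eligible.
Gym Reimbursement — service 207 days ≥ 90 days ✓; grade L6 ≥ L4 ✓; rating 5 ≥ 3 ✓; age 25 ≥ 18 ✓; enrolled in Stock Option Plan ✓ → eligible.
Remote Work Stipend — status part-time ✓; service 207 days ≥ 8 weeks (≈56 days) ✓; dept Product ✓ → eligible.
Phone Allowance — status part-time ✓; service 207 days ≥ 180 days ✓; age 25 ≥ 18 ✓; site Omaha ✗ (not Denver or Newark) → not eligible.
Spot Bonus Program — service 207 days < 2 years (≈730 days) ✗ → not eligible.
Long-Term Disability — status part-time ✓ (not excluded); service 207 days ≥ 6 months (≈180 days) ✓; grade L6 ≥ L2 ✓; 24 hrs/wk < 32 ✗ → not eligible.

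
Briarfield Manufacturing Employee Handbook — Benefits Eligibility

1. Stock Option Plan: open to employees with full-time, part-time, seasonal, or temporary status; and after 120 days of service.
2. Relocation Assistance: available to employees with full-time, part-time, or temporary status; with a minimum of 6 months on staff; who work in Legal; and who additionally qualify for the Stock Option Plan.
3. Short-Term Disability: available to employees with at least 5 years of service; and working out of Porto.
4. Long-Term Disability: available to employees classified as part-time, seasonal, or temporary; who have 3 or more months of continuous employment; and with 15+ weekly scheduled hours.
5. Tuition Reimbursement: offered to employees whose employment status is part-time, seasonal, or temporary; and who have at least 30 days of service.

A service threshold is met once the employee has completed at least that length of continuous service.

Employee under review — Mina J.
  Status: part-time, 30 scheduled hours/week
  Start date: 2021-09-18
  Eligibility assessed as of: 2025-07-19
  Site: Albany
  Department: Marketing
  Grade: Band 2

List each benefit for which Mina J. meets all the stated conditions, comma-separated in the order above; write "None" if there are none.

Service from 2021-09-18 to 2025-07-19: 1400 days.
Stock Option Plan — status part-time ✓; service 1400 days ≥ 120 days ✓ → eligible.
Relocation Assistance — status part-time ✓; service 1400 days ≥ 6 months (≈180 days) ✓; dept Marketing ✗ → not eligible.
Short-Term Disability — service 1400 days < 5 years (≈1825 days) ✗ → not eligible.
Long-Term Disability — status part-time ✓; service 1400 days ≥ 3 months (≈90 days) ✓; 30 hrs/wk ≥ 15 ✓ → eligible.
Tuition Reimbursement — status part-time ✓; service 1400 days ≥ 30 days ✓ → eligible.

Stock Option Plan, Long-Term Disability, Tuition Reimbursement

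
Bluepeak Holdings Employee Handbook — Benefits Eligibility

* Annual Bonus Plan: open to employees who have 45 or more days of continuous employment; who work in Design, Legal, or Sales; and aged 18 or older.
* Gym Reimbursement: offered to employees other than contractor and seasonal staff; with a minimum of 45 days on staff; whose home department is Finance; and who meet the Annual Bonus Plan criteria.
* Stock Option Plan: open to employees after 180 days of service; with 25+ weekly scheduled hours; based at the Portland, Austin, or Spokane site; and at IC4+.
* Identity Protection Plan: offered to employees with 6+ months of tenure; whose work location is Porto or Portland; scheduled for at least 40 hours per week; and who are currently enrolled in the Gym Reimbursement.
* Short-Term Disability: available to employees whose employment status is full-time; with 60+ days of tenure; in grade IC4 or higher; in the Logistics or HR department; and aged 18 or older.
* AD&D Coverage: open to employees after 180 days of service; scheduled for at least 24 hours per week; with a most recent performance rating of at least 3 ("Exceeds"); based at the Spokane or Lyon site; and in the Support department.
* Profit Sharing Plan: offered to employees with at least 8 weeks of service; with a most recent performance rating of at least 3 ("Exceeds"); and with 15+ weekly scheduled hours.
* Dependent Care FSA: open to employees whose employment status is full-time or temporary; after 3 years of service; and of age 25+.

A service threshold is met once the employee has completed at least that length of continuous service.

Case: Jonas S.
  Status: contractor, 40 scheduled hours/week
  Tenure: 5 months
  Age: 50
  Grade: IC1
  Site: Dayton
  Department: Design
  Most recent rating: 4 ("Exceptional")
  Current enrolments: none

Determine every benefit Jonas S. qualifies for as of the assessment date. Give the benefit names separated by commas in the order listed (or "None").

Annual Bonus Plan — service 5 months ≥ 45 days ✓; dept Design ✓; age 50 ≥ 18 ✓ → eligible.
Gym Reimbursement — status contractor ✗ (excluded) → not eligible.
Stock Option Plan — service 5 months < 180 days ✗ → not eligible.
Identity Protection Plan — service 5 months < 6 months ✗ → not eligible.
Short-Term Disability — status contractor ✗ (requires full-time) → not eligible.
AD&D Coverage — service 5 months < 180 days ✗ → not eligible.
Profit Sharing Plan — service 5 months ≥ 8 weeks (≈56 days) ✓; rating 4 ≥ 3 ✓; 40 hrs/wk ≥ 15 ✓ → eligible.
Dependent Care FSA — status contractor ✗ (requires full-time or temporary) → not eligible.

Annual Bonus Plan, Profit Sharing Plan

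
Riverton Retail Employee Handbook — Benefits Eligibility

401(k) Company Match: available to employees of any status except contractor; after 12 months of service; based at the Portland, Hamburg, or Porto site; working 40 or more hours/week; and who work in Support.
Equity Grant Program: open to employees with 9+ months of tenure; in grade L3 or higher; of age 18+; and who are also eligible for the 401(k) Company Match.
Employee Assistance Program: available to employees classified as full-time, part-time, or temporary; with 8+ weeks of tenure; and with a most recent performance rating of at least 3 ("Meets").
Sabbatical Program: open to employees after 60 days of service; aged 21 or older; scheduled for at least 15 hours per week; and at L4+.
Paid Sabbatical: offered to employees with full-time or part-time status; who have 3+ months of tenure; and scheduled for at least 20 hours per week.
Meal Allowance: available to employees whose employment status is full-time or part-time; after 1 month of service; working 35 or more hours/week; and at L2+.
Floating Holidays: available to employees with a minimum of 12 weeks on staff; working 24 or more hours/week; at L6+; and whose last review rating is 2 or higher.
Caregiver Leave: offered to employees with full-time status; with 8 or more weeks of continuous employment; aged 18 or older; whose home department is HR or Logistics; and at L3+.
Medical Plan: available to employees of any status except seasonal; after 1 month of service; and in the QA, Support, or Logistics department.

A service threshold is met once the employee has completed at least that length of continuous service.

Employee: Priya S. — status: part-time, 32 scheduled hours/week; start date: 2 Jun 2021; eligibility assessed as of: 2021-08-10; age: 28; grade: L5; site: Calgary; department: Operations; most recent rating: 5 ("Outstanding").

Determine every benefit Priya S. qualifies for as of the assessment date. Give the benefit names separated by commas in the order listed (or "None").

Service from 2 Jun 2021 to 2021-08-10: 69 days.
401(k) Company Match — status part-time ✓ (not excluded); service 69 days < 12 months (≈360 days) ✗ → not eligible.
Equity Grant Program — service 69 days < 9 months (≈270 days) ✗ → not eligible.
Employee Assistance Program — status part-time ✓; service 69 days ≥ 8 weeks (≈56 days) ✓; rating 5 ≥ 3 ✓ → eligible.
Sabbatical Program — service 69 days ≥ 60 days ✓; age 28 ≥ 21 ✓; 32 hrs/wk ≥ 15 ✓; grade L5 ≥ L4 ✓ → eligible.
Paid Sabbatical — status part-time ✓; service 69 days < 3 months (≈90 days) ✗ → not eligible.
Meal Allowance — status part-time ✓; service 69 days ≥ 1 month (≈30 days) ✓; 32 hrs/wk < 35 ✗ → not eligible.
Floating Holidays — service 69 days < 12 weeks (≈84 days) ✗ → not eligible.
Caregiver Leave — status part-time ✗ (requires full-time) → not eligible.
Medical Plan — status part-time ✓ (not excluded); service 69 days ≥ 1 month (≈30 days) ✓; dept Operations ✗ → not eligible.

Employee Assistance Program, Sabbatical Program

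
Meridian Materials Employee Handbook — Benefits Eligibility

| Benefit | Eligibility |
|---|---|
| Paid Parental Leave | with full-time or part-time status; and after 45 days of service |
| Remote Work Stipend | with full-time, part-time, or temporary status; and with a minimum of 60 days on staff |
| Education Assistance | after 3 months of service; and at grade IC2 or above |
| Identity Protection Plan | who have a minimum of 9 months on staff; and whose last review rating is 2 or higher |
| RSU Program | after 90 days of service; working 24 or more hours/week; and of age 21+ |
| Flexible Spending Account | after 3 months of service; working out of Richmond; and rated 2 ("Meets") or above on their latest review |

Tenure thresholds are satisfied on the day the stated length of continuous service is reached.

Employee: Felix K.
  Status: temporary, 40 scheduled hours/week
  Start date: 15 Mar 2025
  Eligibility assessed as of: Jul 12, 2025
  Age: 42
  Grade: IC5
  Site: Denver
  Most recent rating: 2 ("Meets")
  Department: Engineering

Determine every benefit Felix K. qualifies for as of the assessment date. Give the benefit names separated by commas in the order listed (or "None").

Remote Work Stipend, Education Assistance, RSU Program

Service from 15 Mar 2025 to Jul 12, 2025: 119 days.
Paid Parental Leave — status temporary ✗ (requires full-time or part-time) → not eligible.
Remote Work Stipend — status temporary ✓; service 119 days ≥ 60 days ✓ → eligible.
Education Assistance — service 119 days ≥ 3 months (≈90 days) ✓; grade IC5 ≥ IC2 ✓ → eligible.
Identity Protection Plan — service 119 days < 9 months (≈270 days) ✗ → not eligible.
RSU Program — service 119 days ≥ 90 days ✓; 40 hrs/wk ≥ 24 ✓; age 42 ≥ 21 ✓ → eligible.
Flexible Spending Account — service 119 days ≥ 3 months (≈90 days) ✓; site Denver ✗ (not Richmond) → not eligible.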